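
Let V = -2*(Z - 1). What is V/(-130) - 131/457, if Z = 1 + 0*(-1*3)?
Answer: -131/457 ≈ -0.28665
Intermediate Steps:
Z = 1 (Z = 1 + 0*(-3) = 1 + 0 = 1)
V = 0 (V = -2*(1 - 1) = -2*0 = 0)
V/(-130) - 131/457 = 0/(-130) - 131/457 = 0*(-1/130) - 131*1/457 = 0 - 131/457 = -131/457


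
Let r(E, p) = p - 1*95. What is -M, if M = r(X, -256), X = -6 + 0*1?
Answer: 351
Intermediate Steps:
X = -6 (X = -6 + 0 = -6)
r(E, p) = -95 + p (r(E, p) = p - 95 = -95 + p)
M = -351 (M = -95 - 256 = -351)
-M = -1*(-351) = 351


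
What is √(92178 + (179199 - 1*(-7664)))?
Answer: √279041 ≈ 528.24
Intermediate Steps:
√(92178 + (179199 - 1*(-7664))) = √(92178 + (179199 + 7664)) = √(92178 + 186863) = √279041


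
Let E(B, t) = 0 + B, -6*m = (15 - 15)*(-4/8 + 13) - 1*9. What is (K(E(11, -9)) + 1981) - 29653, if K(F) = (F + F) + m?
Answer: -55297/2 ≈ -27649.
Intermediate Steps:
m = 3/2 (m = -((15 - 15)*(-4/8 + 13) - 1*9)/6 = -(0*(-4*1/8 + 13) - 9)/6 = -(0*(-1/2 + 13) - 9)/6 = -(0*(25/2) - 9)/6 = -(0 - 9)/6 = -1/6*(-9) = 3/2 ≈ 1.5000)
E(B, t) = B
K(F) = 3/2 + 2*F (K(F) = (F + F) + 3/2 = 2*F + 3/2 = 3/2 + 2*F)
(K(E(11, -9)) + 1981) - 29653 = ((3/2 + 2*11) + 1981) - 29653 = ((3/2 + 22) + 1981) - 29653 = (47/2 + 1981) - 29653 = 4009/2 - 29653 = -55297/2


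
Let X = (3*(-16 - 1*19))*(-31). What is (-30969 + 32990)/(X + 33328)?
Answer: 2021/36583 ≈ 0.055244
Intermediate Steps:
X = 3255 (X = (3*(-16 - 19))*(-31) = (3*(-35))*(-31) = -105*(-31) = 3255)
(-30969 + 32990)/(X + 33328) = (-30969 + 32990)/(3255 + 33328) = 2021/36583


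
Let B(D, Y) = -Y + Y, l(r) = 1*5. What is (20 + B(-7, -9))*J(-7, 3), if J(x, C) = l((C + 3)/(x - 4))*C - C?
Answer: 240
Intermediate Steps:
l(r) = 5
B(D, Y) = 0
J(x, C) = 4*C (J(x, C) = 5*C - C = 4*C)
(20 + B(-7, -9))*J(-7, 3) = (20 + 0)*(4*3) = 20*12 = 240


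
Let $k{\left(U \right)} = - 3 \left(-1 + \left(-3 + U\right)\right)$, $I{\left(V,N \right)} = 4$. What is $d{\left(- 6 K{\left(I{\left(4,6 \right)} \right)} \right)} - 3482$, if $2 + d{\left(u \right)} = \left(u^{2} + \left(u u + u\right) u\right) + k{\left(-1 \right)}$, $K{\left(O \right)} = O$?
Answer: $-16141$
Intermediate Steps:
$k{\left(U \right)} = 12 - 3 U$ ($k{\left(U \right)} = - 3 \left(-4 + U\right) = 12 - 3 U$)
$d{\left(u \right)} = 13 + u^{2} + u \left(u + u^{2}\right)$ ($d{\left(u \right)} = -2 + \left(\left(u^{2} + \left(u u + u\right) u\right) + \left(12 - -3\right)\right) = -2 + \left(\left(u^{2} + \left(u^{2} + u\right) u\right) + \left(12 + 3\right)\right) = -2 + \left(\left(u^{2} + \left(u + u^{2}\right) u\right) + 15\right) = -2 + \left(\left(u^{2} + u \left(u + u^{2}\right)\right) + 15\right) = -2 + \left(15 + u^{2} + u \left(u + u^{2}\right)\right) = 13 + u^{2} + u \left(u + u^{2}\right)$)
$d{\left(- 6 K{\left(I{\left(4,6 \right)} \right)} \right)} - 3482 = \left(13 + \left(\left(-6\right) 4\right)^{3} + 2 \left(\left(-6\right) 4\right)^{2}\right) - 3482 = \left(13 + \left(-24\right)^{3} + 2 \left(-24\right)^{2}\right) - 3482 = \left(13 - 13824 + 2 \cdot 576\right) - 3482 = \left(13 - 13824 + 1152\right) - 3482 = -12659 - 3482 = -16141$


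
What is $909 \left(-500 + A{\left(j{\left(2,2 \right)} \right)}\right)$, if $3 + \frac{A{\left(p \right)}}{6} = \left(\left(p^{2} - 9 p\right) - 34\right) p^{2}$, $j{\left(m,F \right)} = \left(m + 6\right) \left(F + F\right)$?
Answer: $3920126130$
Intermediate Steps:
$j{\left(m,F \right)} = 2 F \left(6 + m\right)$ ($j{\left(m,F \right)} = \left(6 + m\right) 2 F = 2 F \left(6 + m\right)$)
$A{\left(p \right)} = -18 + 6 p^{2} \left(-34 + p^{2} - 9 p\right)$ ($A{\left(p \right)} = -18 + 6 \left(\left(p^{2} - 9 p\right) - 34\right) p^{2} = -18 + 6 \left(-34 + p^{2} - 9 p\right) p^{2} = -18 + 6 p^{2} \left(-34 + p^{2} - 9 p\right)$)
$909 \left(-500 + A{\left(j{\left(2,2 \right)} \right)}\right) = 909 \left(-500 - \left(18 - 6 \cdot 256 \left(6 + 2\right)^{4} + 54 \cdot 64 \left(6 + 2\right)^{3} + 204 \cdot 16 \left(6 + 2\right)^{2}\right)\right) = 909 \left(-500 - \left(18 - 6291456 + 208896 + 1769472\right)\right) = 909 \left(-500 - -4313070\right) = 909 \left(-500 + 4313070\right) = 909 \cdot 4312570 = 3920126130$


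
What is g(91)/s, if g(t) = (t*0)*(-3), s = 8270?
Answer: 0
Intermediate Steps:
g(t) = 0 (g(t) = 0*(-3) = 0)
g(91)/s = 0/8270 = 0*(1/8270) = 0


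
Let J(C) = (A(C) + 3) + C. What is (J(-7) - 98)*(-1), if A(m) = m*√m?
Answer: 102 + 7*I*√7 ≈ 102.0 + 18.52*I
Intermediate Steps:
A(m) = m^(3/2)
J(C) = 3 + C + C^(3/2) (J(C) = (C^(3/2) + 3) + C = (3 + C^(3/2)) + C = 3 + C + C^(3/2))
(J(-7) - 98)*(-1) = ((3 - 7 + (-7)^(3/2)) - 98)*(-1) = ((3 - 7 - 7*I*√7) - 98)*(-1) = ((-4 - 7*I*√7) - 98)*(-1) = (-102 - 7*I*√7)*(-1) = 102 + 7*I*√7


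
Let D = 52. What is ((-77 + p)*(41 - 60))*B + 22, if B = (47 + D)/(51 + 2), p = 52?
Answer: 48191/53 ≈ 909.26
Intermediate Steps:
B = 99/53 (B = (47 + 52)/(51 + 2) = 99/53 ≈ 1.8679)
((-77 + p)*(41 - 60))*B + 22 = ((-77 + 52)*(41 - 60))*(99/53) + 22 = -25*(-19)*(99/53) + 22 = 475*(99/53) + 22 = 47025/53 + 22 = 48191/53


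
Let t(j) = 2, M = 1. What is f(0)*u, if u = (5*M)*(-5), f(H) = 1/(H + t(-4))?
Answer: -25/2 ≈ -12.500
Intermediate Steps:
f(H) = 1/(2 + H) (f(H) = 1/(H + 2) = 1/(2 + H))
u = -25 (u = (5*1)*(-5) = 5*(-5) = -25)
f(0)*u = -25/(2 + 0) = -25/2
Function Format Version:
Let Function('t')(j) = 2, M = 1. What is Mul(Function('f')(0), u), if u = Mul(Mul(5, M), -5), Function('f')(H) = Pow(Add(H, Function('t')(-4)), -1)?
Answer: Rational(-25, 2) ≈ -12.500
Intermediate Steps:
Function('f')(H) = Pow(Add(2, H), -1) (Function('f')(H) = Pow(Add(H, 2), -1) = Pow(Add(2, H), -1))
u = -25 (u = Mul(Mul(5, 1), -5) = Mul(5, -5) = -25)
Mul(Function('f')(0), u) = Mul(Pow(Add(2, 0), -1), -25) = Mul(Pow(2, -1), -25) = Mul(Rational(1, 2), -25) = Rational(-25, 2)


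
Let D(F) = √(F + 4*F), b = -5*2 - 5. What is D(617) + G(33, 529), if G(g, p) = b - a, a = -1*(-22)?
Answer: -37 + √3085 ≈ 18.543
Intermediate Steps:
a = 22
b = -15 (b = -10 - 5 = -15)
D(F) = √5*√F (D(F) = √(5*F) = √5*√F)
G(g, p) = -37 (G(g, p) = -15 - 1*22 = -15 - 22 = -37)
D(617) + G(33, 529) = √5*√617 - 37 = √3085 - 37 = -37 + √3085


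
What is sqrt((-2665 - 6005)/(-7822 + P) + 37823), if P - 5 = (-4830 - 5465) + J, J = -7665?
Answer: 319*sqrt(246969437)/25777 ≈ 194.48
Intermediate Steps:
P = -17955 (P = 5 + ((-4830 - 5465) - 7665) = 5 + (-10295 - 7665) = 5 - 17960 = -17955)
sqrt((-2665 - 6005)/(-7822 + P) + 37823) = sqrt((-2665 - 6005)/(-7822 - 17955) + 37823) = sqrt(-8670/(-25777) + 37823) = sqrt(-8670*(-1/25777) + 37823) = sqrt(8670/25777 + 37823) = sqrt(974972141/25777) = 319*sqrt(246969437)/25777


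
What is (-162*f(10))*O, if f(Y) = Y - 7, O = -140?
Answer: 68040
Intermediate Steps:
f(Y) = -7 + Y
(-162*f(10))*O = -162*(-7 + 10)*(-140) = -162*3*(-140) = -486*(-140) = 68040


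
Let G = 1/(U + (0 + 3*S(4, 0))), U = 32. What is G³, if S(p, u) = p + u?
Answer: 1/85184 ≈ 1.1739e-5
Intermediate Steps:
G = 1/44 (G = 1/(32 + (0 + 3*(4 + 0))) = 1/(32 + (0 + 3*4)) = 1/(32 + (0 + 12)) = 1/(32 + 12) = 1/44 ≈ 0.022727)
G³ = (1/44)³ = 1/85184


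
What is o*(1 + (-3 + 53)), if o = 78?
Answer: 3978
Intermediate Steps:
o*(1 + (-3 + 53)) = 78*(1 + (-3 + 53)) = 78*(1 + 50) = 78*51 = 3978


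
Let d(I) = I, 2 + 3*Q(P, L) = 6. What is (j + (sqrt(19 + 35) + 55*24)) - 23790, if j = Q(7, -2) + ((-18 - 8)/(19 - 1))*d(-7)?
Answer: -202127/9 + 3*sqrt(6) ≈ -22451.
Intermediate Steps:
Q(P, L) = 4/3 (Q(P, L) = -2/3 + (1/3)*6 = -2/3 + 2 = 4/3)
j = 103/9 (j = 4/3 + ((-18 - 8)/(19 - 1))*(-7) = 4/3 - 26/18*(-7) = 4/3 - 26*1/18*(-7) = 4/3 - 13/9*(-7) = 4/3 + 91/9 = 103/9 ≈ 11.444)
(j + (sqrt(19 + 35) + 55*24)) - 23790 = (103/9 + (sqrt(19 + 35) + 55*24)) - 23790 = (103/9 + (sqrt(54) + 1320)) - 23790 = (103/9 + (3*sqrt(6) + 1320)) - 23790 = (103/9 + (1320 + 3*sqrt(6))) - 23790 = (11983/9 + 3*sqrt(6)) - 23790 = -202127/9 + 3*sqrt(6)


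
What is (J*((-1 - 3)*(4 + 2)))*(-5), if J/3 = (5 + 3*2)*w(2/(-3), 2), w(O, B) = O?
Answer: -2640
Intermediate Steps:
J = -22 (J = 3*((5 + 3*2)*(2/(-3))) = 3*((5 + 6)*(2*(-⅓))) = 3*(11*(-⅔)) = 3*(-22/3) = -22)
(J*((-1 - 3)*(4 + 2)))*(-5) = -22*(-1 - 3)*(4 + 2)*(-5) = -(-88)*6*(-5) = -22*(-24)*(-5) = 528*(-5) = -2640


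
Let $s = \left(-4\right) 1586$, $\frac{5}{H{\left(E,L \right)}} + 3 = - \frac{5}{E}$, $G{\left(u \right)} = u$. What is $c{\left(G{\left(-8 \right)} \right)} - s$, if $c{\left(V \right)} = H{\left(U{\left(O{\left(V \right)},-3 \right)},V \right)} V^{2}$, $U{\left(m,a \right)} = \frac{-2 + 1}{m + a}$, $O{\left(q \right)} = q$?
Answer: $\frac{183816}{29} \approx 6338.5$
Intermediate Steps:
$U{\left(m,a \right)} = - \frac{1}{a + m}$
$H{\left(E,L \right)} = \frac{5}{-3 - \frac{5}{E}}$
$c{\left(V \right)} = \frac{5 V^{2}}{\left(-3 + V\right) \left(5 - \frac{3}{-3 + V}\right)}$ ($c{\left(V \right)} = - \frac{5 \left(- \frac{1}{-3 + V}\right)}{5 + 3 \left(- \frac{1}{-3 + V}\right)} V^{2} = - \frac{5 \left(- \frac{1}{-3 + V}\right)}{5 - \frac{3}{-3 + V}} V^{2} = \frac{5}{\left(-3 + V\right) \left(5 - \frac{3}{-3 + V}\right)} V^{2} = \frac{5 V^{2}}{\left(-3 + V\right) \left(5 - \frac{3}{-3 + V}\right)}$)
$s = -6344$
$c{\left(G{\left(-8 \right)} \right)} - s = \frac{5 \left(-8\right)^{2}}{-18 + 5 \left(-8\right)} - -6344 = 5 \cdot 64 \frac{1}{-18 - 40} + 6344 = 5 \cdot 64 \frac{1}{-58} + 6344 = 5 \cdot 64 \left(- \frac{1}{58}\right) + 6344 = - \frac{160}{29} + 6344 = \frac{183816}{29}$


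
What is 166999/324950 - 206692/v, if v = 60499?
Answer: -57061292899/19659150050 ≈ -2.9025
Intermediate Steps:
166999/324950 - 206692/v = 166999/324950 - 206692/60499 = -57061292899/19659150050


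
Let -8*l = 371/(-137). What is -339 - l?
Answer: -371915/1096 ≈ -339.34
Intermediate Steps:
l = 371/1096 (l = -371/(8*(-137)) = -371*(-1)/(8*137) = -⅛*(-371/137) = 371/1096 ≈ 0.33850)
-339 - l = -339 - 1*371/1096 = -339 - 371/1096 = -371915/1096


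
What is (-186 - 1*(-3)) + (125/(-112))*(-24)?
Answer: -2187/14 ≈ -156.21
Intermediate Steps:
(-186 - 1*(-3)) + (125/(-112))*(-24) = (-186 + 3) + (125*(-1/112))*(-24) = -183 - 125/112*(-24) = -183 + 375/14 = -2187/14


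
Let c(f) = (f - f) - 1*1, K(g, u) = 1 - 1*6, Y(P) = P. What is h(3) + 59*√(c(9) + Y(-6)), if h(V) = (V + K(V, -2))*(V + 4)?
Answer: -14 + 59*I*√7 ≈ -14.0 + 156.1*I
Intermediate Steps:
K(g, u) = -5 (K(g, u) = 1 - 6 = -5)
h(V) = (-5 + V)*(4 + V) (h(V) = (V - 5)*(V + 4) = (-5 + V)*(4 + V))
c(f) = -1 (c(f) = 0 - 1 = -1)
h(3) + 59*√(c(9) + Y(-6)) = (-20 + 3² - 1*3) + 59*√(-1 - 6) = (-20 + 9 - 3) + 59*√(-7) = -14 + 59*(I*√7) = -14 + 59*I*√7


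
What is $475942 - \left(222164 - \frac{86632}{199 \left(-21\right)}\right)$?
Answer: $\frac{151493090}{597} \approx 2.5376 \cdot 10^{5}$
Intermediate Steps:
$475942 - \left(222164 - \frac{86632}{199 \left(-21\right)}\right) = 475942 - \left(222164 - \frac{86632}{-4179}\right) = 475942 - \left(222164 - - \frac{12376}{597}\right) = 475942 - \frac{132644284}{597} = \frac{151493090}{597}$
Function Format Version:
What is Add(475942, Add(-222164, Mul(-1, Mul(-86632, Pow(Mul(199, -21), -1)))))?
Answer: Rational(151493090, 597) ≈ 2.5376e+5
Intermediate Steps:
Add(475942, Add(-222164, Mul(-1, Mul(-86632, Pow(Mul(199, -21), -1))))) = Add(475942, Add(-222164, Mul(-1, Mul(-86632, Pow(-4179, -1))))) = Add(475942, Add(-222164, Mul(-1, Mul(-86632, Rational(-1, 4179))))) = Add(475942, Add(-222164, Mul(-1, Rational(12376, 597)))) = Add(475942, Add(-222164, Rational(-12376, 597))) = Add(475942, Rational(-132644284, 597)) = Rational(151493090, 597)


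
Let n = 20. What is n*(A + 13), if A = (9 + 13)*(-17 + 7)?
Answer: -4140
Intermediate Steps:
A = -220 (A = 22*(-10) = -220)
n*(A + 13) = 20*(-220 + 13) = 20*(-207) = -4140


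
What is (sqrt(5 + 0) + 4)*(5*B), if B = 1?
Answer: 20 + 5*sqrt(5) ≈ 31.180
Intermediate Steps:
(sqrt(5 + 0) + 4)*(5*B) = (sqrt(5 + 0) + 4)*(5*1) = (sqrt(5) + 4)*5 = (4 + sqrt(5))*5 = 20 + 5*sqrt(5)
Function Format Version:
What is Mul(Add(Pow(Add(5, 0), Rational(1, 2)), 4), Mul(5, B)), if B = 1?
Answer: Add(20, Mul(5, Pow(5, Rational(1, 2)))) ≈ 31.180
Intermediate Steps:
Mul(Add(Pow(Add(5, 0), Rational(1, 2)), 4), Mul(5, B)) = Mul(Add(Pow(Add(5, 0), Rational(1, 2)), 4), Mul(5, 1)) = Mul(Add(Pow(5, Rational(1, 2)), 4), 5) = Mul(Add(4, Pow(5, Rational(1, 2))), 5) = Add(20, Mul(5, Pow(5, Rational(1, 2))))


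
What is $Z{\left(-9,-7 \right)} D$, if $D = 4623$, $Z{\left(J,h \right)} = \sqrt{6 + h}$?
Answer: $4623 i \approx 4623.0 i$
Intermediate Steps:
$Z{\left(-9,-7 \right)} D = \sqrt{6 - 7} \cdot 4623 = \sqrt{-1} \cdot 4623 = i 4623 = 4623 i$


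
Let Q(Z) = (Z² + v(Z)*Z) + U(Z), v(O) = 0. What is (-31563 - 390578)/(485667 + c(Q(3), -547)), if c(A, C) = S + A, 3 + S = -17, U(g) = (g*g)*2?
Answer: -422141/485674 ≈ -0.86919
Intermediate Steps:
U(g) = 2*g² (U(g) = g²*2 = 2*g²)
Q(Z) = 3*Z² (Q(Z) = (Z² + 0*Z) + 2*Z² = (Z² + 0) + 2*Z² = Z² + 2*Z² = 3*Z²)
S = -20 (S = -3 - 17 = -20)
c(A, C) = -20 + A
(-31563 - 390578)/(485667 + c(Q(3), -547)) = (-31563 - 390578)/(485667 + (-20 + 3*3²)) = -422141/(485667 + (-20 + 3*9)) = -422141/(485667 + (-20 + 27)) = -422141/(485667 + 7) = -422141/485674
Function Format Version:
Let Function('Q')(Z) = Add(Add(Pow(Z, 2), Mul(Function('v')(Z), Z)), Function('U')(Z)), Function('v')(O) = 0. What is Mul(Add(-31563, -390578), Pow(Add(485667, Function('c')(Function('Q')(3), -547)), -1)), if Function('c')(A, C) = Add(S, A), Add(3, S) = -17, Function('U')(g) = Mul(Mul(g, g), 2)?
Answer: Rational(-422141, 485674) ≈ -0.86919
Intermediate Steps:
Function('U')(g) = Mul(2, Pow(g, 2)) (Function('U')(g) = Mul(Pow(g, 2), 2) = Mul(2, Pow(g, 2)))
Function('Q')(Z) = Mul(3, Pow(Z, 2)) (Function('Q')(Z) = Add(Add(Pow(Z, 2), Mul(0, Z)), Mul(2, Pow(Z, 2))) = Add(Add(Pow(Z, 2), 0), Mul(2, Pow(Z, 2))) = Add(Pow(Z, 2), Mul(2, Pow(Z, 2))) = Mul(3, Pow(Z, 2)))
S = -20 (S = Add(-3, -17) = -20)
Function('c')(A, C) = Add(-20, A)
Mul(Add(-31563, -390578), Pow(Add(485667, Function('c')(Function('Q')(3), -547)), -1)) = Mul(Add(-31563, -390578), Pow(Add(485667, Add(-20, Mul(3, Pow(3, 2)))), -1)) = Mul(-422141, Pow(Add(485667, Add(-20, Mul(3, 9))), -1)) = Mul(-422141, Pow(Add(485667, Add(-20, 27)), -1)) = Mul(-422141, Pow(Add(485667, 7), -1)) = Mul(-422141, Pow(485674, -1)) = Mul(-422141, Rational(1, 485674)) = Rational(-422141, 485674)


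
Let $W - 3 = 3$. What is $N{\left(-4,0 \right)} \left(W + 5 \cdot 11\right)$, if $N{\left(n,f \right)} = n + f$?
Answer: $-244$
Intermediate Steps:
$W = 6$ ($W = 3 + 3 = 6$)
$N{\left(n,f \right)} = f + n$
$N{\left(-4,0 \right)} \left(W + 5 \cdot 11\right) = \left(0 - 4\right) \left(6 + 5 \cdot 11\right) = - 4 \left(6 + 55\right) = \left(-4\right) 61 = -244$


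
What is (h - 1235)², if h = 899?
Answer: 112896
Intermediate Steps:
(h - 1235)² = (899 - 1235)² = (-336)² = 112896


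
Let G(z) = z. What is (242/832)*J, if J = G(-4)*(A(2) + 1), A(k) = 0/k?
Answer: -121/104 ≈ -1.1635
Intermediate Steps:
A(k) = 0
J = -4 (J = -4*(0 + 1) = -4*1 = -4)
(242/832)*J = (242/832)*(-4) = (242*(1/832))*(-4) = (121/416)*(-4) = -121/104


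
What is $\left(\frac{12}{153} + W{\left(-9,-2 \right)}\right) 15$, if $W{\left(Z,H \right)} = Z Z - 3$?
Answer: $\frac{19910}{17} \approx 1171.2$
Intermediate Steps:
$W{\left(Z,H \right)} = -3 + Z^{2}$ ($W{\left(Z,H \right)} = Z^{2} - 3 = -3 + Z^{2}$)
$\left(\frac{12}{153} + W{\left(-9,-2 \right)}\right) 15 = \left(\frac{12}{153} - \left(3 - \left(-9\right)^{2}\right)\right) 15 = \left(12 \cdot \frac{1}{153} + \left(-3 + 81\right)\right) 15 = \left(\frac{4}{51} + 78\right) 15 = \frac{3982}{51} \cdot 15 = \frac{19910}{17}$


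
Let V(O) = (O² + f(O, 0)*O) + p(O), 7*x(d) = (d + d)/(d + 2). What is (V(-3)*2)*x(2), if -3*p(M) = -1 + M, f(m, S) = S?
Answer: 62/21 ≈ 2.9524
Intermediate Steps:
p(M) = ⅓ - M/3 (p(M) = -(-1 + M)/3 = ⅓ - M/3)
x(d) = 2*d/(7*(2 + d)) (x(d) = ((d + d)/(d + 2))/7 = ((2*d)/(2 + d))/7 = (2*d/(2 + d))/7 = 2*d/(7*(2 + d)))
V(O) = ⅓ + O² - O/3 (V(O) = (O² + 0*O) + (⅓ - O/3) = (O² + 0) + (⅓ - O/3) = O² + (⅓ - O/3) = ⅓ + O² - O/3)
(V(-3)*2)*x(2) = ((⅓ + (-3)² - ⅓*(-3))*2)*((2/7)*2/(2 + 2)) = ((⅓ + 9 + 1)*2)*((2/7)*2/4) = ((31/3)*2)*((2/7)*2*(¼)) = (62/3)*(⅐) = 62/21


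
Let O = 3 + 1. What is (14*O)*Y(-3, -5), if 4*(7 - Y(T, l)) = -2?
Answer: 420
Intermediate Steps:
O = 4
Y(T, l) = 15/2 (Y(T, l) = 7 - 1/4*(-2) = 7 + 1/2 = 15/2)
(14*O)*Y(-3, -5) = (14*4)*(15/2) = 56*(15/2) = 420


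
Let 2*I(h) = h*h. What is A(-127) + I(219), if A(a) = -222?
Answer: 47517/2 ≈ 23759.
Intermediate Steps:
I(h) = h²/2 (I(h) = (h*h)/2 = h²/2)
A(-127) + I(219) = -222 + (½)*219² = -222 + (½)*47961 = -222 + 47961/2 = 47517/2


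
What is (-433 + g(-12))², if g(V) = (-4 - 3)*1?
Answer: 193600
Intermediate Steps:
g(V) = -7 (g(V) = -7*1 = -7)
(-433 + g(-12))² = (-433 - 7)² = (-440)² = 193600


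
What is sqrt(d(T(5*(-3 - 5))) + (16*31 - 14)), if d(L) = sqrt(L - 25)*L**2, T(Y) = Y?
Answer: sqrt(482 + 1600*I*sqrt(65)) ≈ 81.825 + 78.825*I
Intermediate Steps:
d(L) = L**2*sqrt(-25 + L) (d(L) = sqrt(-25 + L)*L**2 = L**2*sqrt(-25 + L))
sqrt(d(T(5*(-3 - 5))) + (16*31 - 14)) = sqrt((5*(-3 - 5))**2*sqrt(-25 + 5*(-3 - 5)) + (16*31 - 14)) = sqrt((5*(-8))**2*sqrt(-25 + 5*(-8)) + (496 - 14)) = sqrt((-40)**2*sqrt(-25 - 40) + 482) = sqrt(1600*sqrt(-65) + 482) = sqrt(1600*(I*sqrt(65)) + 482) = sqrt(1600*I*sqrt(65) + 482) = sqrt(482 + 1600*I*sqrt(65))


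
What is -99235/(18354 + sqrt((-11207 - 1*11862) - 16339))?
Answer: -303559865/56151454 + 99235*I*sqrt(2463)/84227181 ≈ -5.4061 + 0.058472*I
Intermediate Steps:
-99235/(18354 + sqrt((-11207 - 1*11862) - 16339)) = -99235/(18354 + sqrt((-11207 - 11862) - 16339)) = -99235/(18354 + sqrt(-23069 - 16339)) = -99235/(18354 + sqrt(-39408)) = -99235/(18354 + 4*I*sqrt(2463))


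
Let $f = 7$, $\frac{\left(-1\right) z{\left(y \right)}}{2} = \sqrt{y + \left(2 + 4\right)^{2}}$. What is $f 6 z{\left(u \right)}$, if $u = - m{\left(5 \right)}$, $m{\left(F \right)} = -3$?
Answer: $- 84 \sqrt{39} \approx -524.58$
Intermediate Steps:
$u = 3$ ($u = \left(-1\right) \left(-3\right) = 3$)
$z{\left(y \right)} = - 2 \sqrt{36 + y}$ ($z{\left(y \right)} = - 2 \sqrt{y + \left(2 + 4\right)^{2}} = - 2 \sqrt{y + 6^{2}} = - 2 \sqrt{y + 36} = - 2 \sqrt{36 + y}$)
$f 6 z{\left(u \right)} = 7 \cdot 6 \left(- 2 \sqrt{36 + 3}\right) = 42 \left(- 2 \sqrt{39}\right) = - 84 \sqrt{39}$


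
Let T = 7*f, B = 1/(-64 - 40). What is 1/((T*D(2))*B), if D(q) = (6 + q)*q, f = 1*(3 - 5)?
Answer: 13/28 ≈ 0.46429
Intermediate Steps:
f = -2 (f = 1*(-2) = -2)
B = -1/104 (B = 1/(-104) = -1/104 ≈ -0.0096154)
D(q) = q*(6 + q)
T = -14 (T = 7*(-2) = -14)
1/((T*D(2))*B) = 1/(-28*(6 + 2)*(-1/104)) = 1/(-28*8*(-1/104)) = 1/(-14*16*(-1/104)) = 1/(-224*(-1/104)) = 1/(28/13) = 13/28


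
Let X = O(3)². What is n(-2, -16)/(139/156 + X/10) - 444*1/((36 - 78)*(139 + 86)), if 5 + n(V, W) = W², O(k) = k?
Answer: 308456878/2200275 ≈ 140.19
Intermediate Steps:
n(V, W) = -5 + W²
X = 9 (X = 3² = 9)
n(-2, -16)/(139/156 + X/10) - 444*1/((36 - 78)*(139 + 86)) = (-5 + (-16)²)/(139/156 + 9/10) - 444*1/((36 - 78)*(139 + 86)) = (-5 + 256)/(139*(1/156) + 9*(⅒)) - 444/(225*(-42)) = 251/(139/156 + 9/10) - 444/(-9450) = 251/(1397/780) - 444*(-1/9450) = 251*(780/1397) + 74/1575 = 195780/1397 + 74/1575 = 308456878/2200275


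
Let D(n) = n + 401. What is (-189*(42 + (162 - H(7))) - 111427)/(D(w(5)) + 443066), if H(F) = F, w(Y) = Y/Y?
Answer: -37165/110867 ≈ -0.33522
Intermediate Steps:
w(Y) = 1
D(n) = 401 + n
(-189*(42 + (162 - H(7))) - 111427)/(D(w(5)) + 443066) = (-189*(42 + (162 - 1*7)) - 111427)/((401 + 1) + 443066) = (-189*(42 + (162 - 7)) - 111427)/(402 + 443066) = (-189*(42 + 155) - 111427)/443468 = (-189*197 - 111427)*(1/443468) = (-37233 - 111427)*(1/443468) = -148660*1/443468 = -37165/110867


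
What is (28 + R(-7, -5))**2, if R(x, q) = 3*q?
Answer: 169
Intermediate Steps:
(28 + R(-7, -5))**2 = (28 + 3*(-5))**2 = (28 - 15)**2 = 13**2 = 169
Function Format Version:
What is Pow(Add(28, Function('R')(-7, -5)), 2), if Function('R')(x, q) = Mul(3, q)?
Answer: 169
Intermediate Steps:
Pow(Add(28, Function('R')(-7, -5)), 2) = Pow(Add(28, Mul(3, -5)), 2) = Pow(Add(28, -15), 2) = Pow(13, 2) = 169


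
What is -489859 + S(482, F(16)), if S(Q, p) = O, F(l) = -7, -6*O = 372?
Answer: -489921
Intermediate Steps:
O = -62 (O = -⅙*372 = -62)
S(Q, p) = -62
-489859 + S(482, F(16)) = -489859 - 62 = -489921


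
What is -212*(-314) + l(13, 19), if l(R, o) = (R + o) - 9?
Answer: 66591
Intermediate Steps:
l(R, o) = -9 + R + o
-212*(-314) + l(13, 19) = -212*(-314) + (-9 + 13 + 19) = 66568 + 23 = 66591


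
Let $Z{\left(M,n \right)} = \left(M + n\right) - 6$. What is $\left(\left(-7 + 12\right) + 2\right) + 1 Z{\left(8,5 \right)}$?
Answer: $14$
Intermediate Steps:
$Z{\left(M,n \right)} = -6 + M + n$
$\left(\left(-7 + 12\right) + 2\right) + 1 Z{\left(8,5 \right)} = \left(\left(-7 + 12\right) + 2\right) + 1 \left(-6 + 8 + 5\right) = \left(5 + 2\right) + 1 \cdot 7 = 7 + 7 = 14$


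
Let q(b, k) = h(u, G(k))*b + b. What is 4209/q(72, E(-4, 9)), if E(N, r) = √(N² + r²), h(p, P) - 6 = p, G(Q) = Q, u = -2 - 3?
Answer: 1403/48 ≈ 29.229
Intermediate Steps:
u = -5
h(p, P) = 6 + p
q(b, k) = 2*b (q(b, k) = (6 - 5)*b + b = 1*b + b = b + b = 2*b)
4209/q(72, E(-4, 9)) = 4209/((2*72)) = 4209/144 = 4209*(1/144) = 1403/48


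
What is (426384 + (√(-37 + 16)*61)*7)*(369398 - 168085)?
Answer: 85836642192 + 85960651*I*√21 ≈ 8.5837e+10 + 3.9392e+8*I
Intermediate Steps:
(426384 + (√(-37 + 16)*61)*7)*(369398 - 168085) = (426384 + (√(-21)*61)*7)*201313 = (426384 + ((I*√21)*61)*7)*201313 = (426384 + (61*I*√21)*7)*201313 = (426384 + 427*I*√21)*201313 = 85836642192 + 85960651*I*√21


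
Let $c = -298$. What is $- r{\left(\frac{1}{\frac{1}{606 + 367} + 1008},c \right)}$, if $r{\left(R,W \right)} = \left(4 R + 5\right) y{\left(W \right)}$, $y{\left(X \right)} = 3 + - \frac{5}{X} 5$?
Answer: $- \frac{4510283823}{292273930} \approx -15.432$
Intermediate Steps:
$y{\left(X \right)} = 3 - \frac{25}{X}$
$r{\left(R,W \right)} = \left(3 - \frac{25}{W}\right) \left(5 + 4 R\right)$ ($r{\left(R,W \right)} = \left(4 R + 5\right) \left(3 - \frac{25}{W}\right) = \left(5 + 4 R\right) \left(3 - \frac{25}{W}\right) = \left(3 - \frac{25}{W}\right) \left(5 + 4 R\right)$)
$- r{\left(\frac{1}{\frac{1}{606 + 367} + 1008},c \right)} = - \frac{\left(-25 + 3 \left(-298\right)\right) \left(5 + \frac{4}{\frac{1}{606 + 367} + 1008}\right)}{-298} = - \frac{\left(-1\right) \left(-25 - 894\right) \left(5 + \frac{4}{\frac{1}{973} + 1008}\right)}{298} = - \frac{\left(-1\right) \left(-919\right) \left(5 + \frac{4}{\frac{1}{973} + 1008}\right)}{298} = - \frac{\left(-1\right) \left(-919\right) \left(5 + \frac{4}{\frac{980785}{973}}\right)}{298} = - \frac{\left(-1\right) \left(-919\right) \left(5 + 4 \cdot \frac{973}{980785}\right)}{298} = - \frac{\left(-1\right) \left(-919\right) \left(5 + \frac{3892}{980785}\right)}{298} = - \frac{\left(-1\right) \left(-919\right) 4907817}{298 \cdot 980785} = \left(-1\right) \frac{4510283823}{292273930} = - \frac{4510283823}{292273930}$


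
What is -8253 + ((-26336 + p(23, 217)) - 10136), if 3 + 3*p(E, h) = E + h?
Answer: -44646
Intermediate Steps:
p(E, h) = -1 + E/3 + h/3 (p(E, h) = -1 + (E + h)/3 = -1 + (E/3 + h/3) = -1 + E/3 + h/3)
-8253 + ((-26336 + p(23, 217)) - 10136) = -8253 + ((-26336 + (-1 + (⅓)*23 + (⅓)*217)) - 10136) = -8253 + ((-26336 + (-1 + 23/3 + 217/3)) - 10136) = -8253 + ((-26336 + 79) - 10136) = -8253 + (-26257 - 10136) = -8253 - 36393 = -44646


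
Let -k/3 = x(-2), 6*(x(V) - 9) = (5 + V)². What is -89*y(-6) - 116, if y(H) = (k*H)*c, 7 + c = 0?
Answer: 117631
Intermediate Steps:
c = -7 (c = -7 + 0 = -7)
x(V) = 9 + (5 + V)²/6
k = -63/2 (k = -3*(9 + (5 - 2)²/6) = -3*(9 + (⅙)*3²) = -3*(9 + (⅙)*9) = -3*(9 + 3/2) = -3*21/2 = -63/2 ≈ -31.500)
y(H) = 441*H/2 (y(H) = -63*H/2*(-7) = 441*H/2)
-89*y(-6) - 116 = -39249*(-6)/2 - 116 = -89*(-1323) - 116 = 117747 - 116 = 117631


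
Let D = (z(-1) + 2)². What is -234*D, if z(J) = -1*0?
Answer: -936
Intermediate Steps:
z(J) = 0
D = 4 (D = (0 + 2)² = 2² = 4)
-234*D = -234*4 = -936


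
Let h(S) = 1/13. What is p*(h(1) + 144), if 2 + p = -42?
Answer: -82412/13 ≈ -6339.4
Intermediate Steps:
h(S) = 1/13
p = -44 (p = -2 - 42 = -44)
p*(h(1) + 144) = -44*(1/13 + 144) = -44*1873/13 = -82412/13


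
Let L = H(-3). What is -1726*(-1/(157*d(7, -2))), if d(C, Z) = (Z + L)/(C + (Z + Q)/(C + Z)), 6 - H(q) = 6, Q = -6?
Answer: -23301/785 ≈ -29.683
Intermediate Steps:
H(q) = 0 (H(q) = 6 - 1*6 = 6 - 6 = 0)
L = 0
d(C, Z) = Z/(C + (-6 + Z)/(C + Z)) (d(C, Z) = (Z + 0)/(C + (Z - 6)/(C + Z)) = Z/(C + (-6 + Z)/(C + Z)))
-1726*(-1/(157*d(7, -2))) = -1726*(-6 - 2 + 7**2 + 7*(-2))/(314*(7 - 2)) = -1726/((-(-314)*5/(-6 - 2 + 49 - 14))) = -1726/((-(-314)*5/27)) = -1726/((-157*(-10/27))) = -1726/1570/27 = -1726*27/1570 = -23301/785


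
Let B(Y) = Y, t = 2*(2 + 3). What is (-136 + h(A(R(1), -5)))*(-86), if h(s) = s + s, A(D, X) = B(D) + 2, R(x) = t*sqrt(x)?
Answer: 9632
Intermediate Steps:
t = 10 (t = 2*5 = 10)
R(x) = 10*sqrt(x)
A(D, X) = 2 + D (A(D, X) = D + 2 = 2 + D)
h(s) = 2*s
(-136 + h(A(R(1), -5)))*(-86) = (-136 + 2*(2 + 10*sqrt(1)))*(-86) = (-136 + 2*(2 + 10*1))*(-86) = (-136 + 2*(2 + 10))*(-86) = (-136 + 2*12)*(-86) = (-136 + 24)*(-86) = -112*(-86) = 9632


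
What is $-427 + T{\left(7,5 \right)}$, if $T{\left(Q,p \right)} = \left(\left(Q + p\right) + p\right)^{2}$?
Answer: $-138$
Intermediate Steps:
$T{\left(Q,p \right)} = \left(Q + 2 p\right)^{2}$
$-427 + T{\left(7,5 \right)} = -427 + \left(7 + 2 \cdot 5\right)^{2} = -427 + \left(7 + 10\right)^{2} = -427 + 17^{2} = -427 + 289 = -138$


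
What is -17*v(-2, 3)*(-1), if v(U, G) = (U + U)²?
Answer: 272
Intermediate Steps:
v(U, G) = 4*U² (v(U, G) = (2*U)² = 4*U²)
-17*v(-2, 3)*(-1) = -68*(-2)²*(-1) = -68*4*(-1) = -17*16*(-1) = -272*(-1) = 272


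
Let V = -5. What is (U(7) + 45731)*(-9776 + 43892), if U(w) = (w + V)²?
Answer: 1560295260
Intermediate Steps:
U(w) = (-5 + w)² (U(w) = (w - 5)² = (-5 + w)²)
(U(7) + 45731)*(-9776 + 43892) = ((-5 + 7)² + 45731)*(-9776 + 43892) = (2² + 45731)*34116 = (4 + 45731)*34116 = 45735*34116 = 1560295260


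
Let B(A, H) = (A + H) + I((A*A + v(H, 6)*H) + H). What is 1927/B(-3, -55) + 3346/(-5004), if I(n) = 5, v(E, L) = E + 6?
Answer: -4910023/132606 ≈ -37.027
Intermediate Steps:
v(E, L) = 6 + E
B(A, H) = 5 + A + H (B(A, H) = (A + H) + 5 = 5 + A + H)
1927/B(-3, -55) + 3346/(-5004) = 1927/(5 - 3 - 55) + 3346/(-5004) = 1927/(-53) + 3346*(-1/5004) = 1927*(-1/53) - 1673/2502 = -1927/53 - 1673/2502 = -4910023/132606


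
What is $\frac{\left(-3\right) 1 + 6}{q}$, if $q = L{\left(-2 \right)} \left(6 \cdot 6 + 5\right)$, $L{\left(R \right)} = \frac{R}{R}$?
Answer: $\frac{3}{41} \approx 0.073171$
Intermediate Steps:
$L{\left(R \right)} = 1$
$q = 41$ ($q = 1 \left(6 \cdot 6 + 5\right) = 1 \left(36 + 5\right) = 1 \cdot 41 = 41$)
$\frac{\left(-3\right) 1 + 6}{q} = \frac{\left(-3\right) 1 + 6}{41} = \frac{-3 + 6}{41} = \frac{1}{41} \cdot 3 = \frac{3}{41}$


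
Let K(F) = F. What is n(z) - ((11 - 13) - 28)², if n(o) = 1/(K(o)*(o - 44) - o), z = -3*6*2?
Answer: -2624399/2916 ≈ -900.00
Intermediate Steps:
z = -36 (z = -18*2 = -36)
n(o) = 1/(-o + o*(-44 + o)) (n(o) = 1/(o*(o - 44) - o) = 1/(o*(-44 + o) - o) = 1/(-o + o*(-44 + o)))
n(z) - ((11 - 13) - 28)² = 1/((-36)*(-45 - 36)) - ((11 - 13) - 28)² = -1/36/(-81) - (-2 - 28)² = -1/36*(-1/81) - 1*(-30)² = 1/2916 - 1*900 = 1/2916 - 900 = -2624399/2916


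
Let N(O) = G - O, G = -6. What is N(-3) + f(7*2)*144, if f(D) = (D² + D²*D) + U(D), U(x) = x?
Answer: 425373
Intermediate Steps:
N(O) = -6 - O
f(D) = D + D² + D³ (f(D) = (D² + D²*D) + D = (D² + D³) + D = D + D² + D³)
N(-3) + f(7*2)*144 = (-6 - 1*(-3)) + ((7*2)*(1 + 7*2 + (7*2)²))*144 = (-6 + 3) + (14*(1 + 14 + 14²))*144 = -3 + (14*(1 + 14 + 196))*144 = -3 + (14*211)*144 = -3 + 2954*144 = -3 + 425376 = 425373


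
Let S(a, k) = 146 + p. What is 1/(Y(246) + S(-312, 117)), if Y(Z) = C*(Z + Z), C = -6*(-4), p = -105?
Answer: 1/11849 ≈ 8.4395e-5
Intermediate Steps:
C = 24
S(a, k) = 41 (S(a, k) = 146 - 105 = 41)
Y(Z) = 48*Z (Y(Z) = 24*(Z + Z) = 24*(2*Z) = 48*Z)
1/(Y(246) + S(-312, 117)) = 1/(48*246 + 41) = 1/(11808 + 41) = 1/11849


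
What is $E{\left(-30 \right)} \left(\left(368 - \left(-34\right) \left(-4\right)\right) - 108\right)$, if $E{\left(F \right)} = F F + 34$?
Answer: $115816$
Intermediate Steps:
$E{\left(F \right)} = 34 + F^{2}$ ($E{\left(F \right)} = F^{2} + 34 = 34 + F^{2}$)
$E{\left(-30 \right)} \left(\left(368 - \left(-34\right) \left(-4\right)\right) - 108\right) = \left(34 + \left(-30\right)^{2}\right) \left(\left(368 - \left(-34\right) \left(-4\right)\right) - 108\right) = \left(34 + 900\right) \left(\left(368 - 136\right) - 108\right) = 934 \left(\left(368 - 136\right) - 108\right) = 934 \left(232 - 108\right) = 934 \cdot 124 = 115816$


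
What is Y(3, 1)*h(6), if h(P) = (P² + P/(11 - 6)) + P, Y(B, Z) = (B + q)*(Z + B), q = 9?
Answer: 10368/5 ≈ 2073.6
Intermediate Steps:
Y(B, Z) = (9 + B)*(B + Z) (Y(B, Z) = (B + 9)*(Z + B) = (9 + B)*(B + Z))
h(P) = P² + 6*P/5 (h(P) = (P² + P/5) + P = P² + 6*P/5)
Y(3, 1)*h(6) = (3² + 9*3 + 9*1 + 3*1)*((⅕)*6*(6 + 5*6)) = (9 + 27 + 9 + 3)*((⅕)*6*(6 + 30)) = 48*((⅕)*6*36) = 48*(216/5) = 10368/5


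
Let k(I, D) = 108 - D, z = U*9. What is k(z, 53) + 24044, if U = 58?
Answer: 24099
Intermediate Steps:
z = 522 (z = 58*9 = 522)
k(z, 53) + 24044 = (108 - 1*53) + 24044 = (108 - 53) + 24044 = 55 + 24044 = 24099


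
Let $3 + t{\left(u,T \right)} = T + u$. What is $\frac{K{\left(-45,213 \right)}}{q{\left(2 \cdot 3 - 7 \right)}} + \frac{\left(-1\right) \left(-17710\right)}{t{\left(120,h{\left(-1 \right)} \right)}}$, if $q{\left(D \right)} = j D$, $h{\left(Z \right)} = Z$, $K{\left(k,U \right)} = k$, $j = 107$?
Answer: $\frac{950095}{6206} \approx 153.09$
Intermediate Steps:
$q{\left(D \right)} = 107 D$
$t{\left(u,T \right)} = -3 + T + u$ ($t{\left(u,T \right)} = -3 + \left(T + u\right) = -3 + T + u$)
$\frac{K{\left(-45,213 \right)}}{q{\left(2 \cdot 3 - 7 \right)}} + \frac{\left(-1\right) \left(-17710\right)}{t{\left(120,h{\left(-1 \right)} \right)}} = - \frac{45}{107 \left(2 \cdot 3 - 7\right)} + \frac{\left(-1\right) \left(-17710\right)}{-3 - 1 + 120} = - \frac{45}{107 \left(6 - 7\right)} + \frac{17710}{116} = - \frac{45}{107 \left(-1\right)} + 17710 \cdot \frac{1}{116} = - \frac{45}{-107} + \frac{8855}{58} = \left(-45\right) \left(- \frac{1}{107}\right) + \frac{8855}{58} = \frac{45}{107} + \frac{8855}{58} = \frac{950095}{6206}$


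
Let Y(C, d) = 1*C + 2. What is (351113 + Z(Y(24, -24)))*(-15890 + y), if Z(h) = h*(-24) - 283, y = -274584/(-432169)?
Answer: -2404826368610156/432169 ≈ -5.5645e+9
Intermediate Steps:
y = 274584/432169 (y = -274584*(-1/432169) = 274584/432169 ≈ 0.63536)
Y(C, d) = 2 + C (Y(C, d) = C + 2 = 2 + C)
Z(h) = -283 - 24*h (Z(h) = -24*h - 283 = -283 - 24*h)
(351113 + Z(Y(24, -24)))*(-15890 + y) = (351113 + (-283 - 24*(2 + 24)))*(-15890 + 274584/432169) = (351113 + (-283 - 24*26))*(-6866890826/432169) = (351113 + (-283 - 624))*(-6866890826/432169) = (351113 - 907)*(-6866890826/432169) = 350206*(-6866890826/432169) = -2404826368610156/432169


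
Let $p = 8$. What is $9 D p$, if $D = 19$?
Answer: $1368$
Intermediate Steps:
$9 D p = 9 \cdot 19 \cdot 8 = 171 \cdot 8 = 1368$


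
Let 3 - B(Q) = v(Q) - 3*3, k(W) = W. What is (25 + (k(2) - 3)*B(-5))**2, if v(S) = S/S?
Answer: 196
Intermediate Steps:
v(S) = 1
B(Q) = 11 (B(Q) = 3 - (1 - 3*3) = 3 - (1 - 9) = 3 - 1*(-8) = 3 + 8 = 11)
(25 + (k(2) - 3)*B(-5))**2 = (25 + (2 - 3)*11)**2 = (25 - 1*11)**2 = (25 - 11)**2 = 14**2 = 196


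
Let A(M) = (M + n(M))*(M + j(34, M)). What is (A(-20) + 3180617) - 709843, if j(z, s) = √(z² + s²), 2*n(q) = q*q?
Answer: 2467174 + 360*√389 ≈ 2.4743e+6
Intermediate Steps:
n(q) = q²/2 (n(q) = (q*q)/2 = q²/2)
j(z, s) = √(s² + z²)
A(M) = (M + √(1156 + M²))*(M + M²/2) (A(M) = (M + M²/2)*(M + √(M² + 34²)) = (M + M²/2)*(M + √(M² + 1156)) = (M + M²/2)*(M + √(1156 + M²)) = (M + √(1156 + M²))*(M + M²/2))
(A(-20) + 3180617) - 709843 = ((½)*(-20)*((-20)² + 2*(-20) + 2*√(1156 + (-20)²) - 20*√(1156 + (-20)²)) + 3180617) - 709843 = ((½)*(-20)*(400 - 40 + 2*√(1156 + 400) - 20*√(1156 + 400)) + 3180617) - 709843 = ((½)*(-20)*(400 - 40 + 2*√1556 - 40*√389) + 3180617) - 709843 = ((½)*(-20)*(400 - 40 + 2*(2*√389) - 40*√389) + 3180617) - 709843 = ((½)*(-20)*(400 - 40 + 4*√389 - 40*√389) + 3180617) - 709843 = ((½)*(-20)*(360 - 36*√389) + 3180617) - 709843 = ((-3600 + 360*√389) + 3180617) - 709843 = (3177017 + 360*√389) - 709843 = 2467174 + 360*√389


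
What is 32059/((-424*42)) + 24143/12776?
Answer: 2544095/28439376 ≈ 0.089457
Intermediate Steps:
32059/((-424*42)) + 24143/12776 = 32059/(-17808) + 24143*(1/12776) = 32059*(-1/17808) + 24143/12776 = -32059/17808 + 24143/12776 = 2544095/28439376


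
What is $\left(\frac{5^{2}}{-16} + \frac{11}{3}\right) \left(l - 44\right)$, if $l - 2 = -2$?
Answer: $- \frac{1111}{12} \approx -92.583$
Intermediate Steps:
$l = 0$ ($l = 2 - 2 = 0$)
$\left(\frac{5^{2}}{-16} + \frac{11}{3}\right) \left(l - 44\right) = \left(\frac{5^{2}}{-16} + \frac{11}{3}\right) \left(0 - 44\right) = \left(25 \left(- \frac{1}{16}\right) + 11 \cdot \frac{1}{3}\right) \left(-44\right) = \left(- \frac{25}{16} + \frac{11}{3}\right) \left(-44\right) = \frac{101}{48} \left(-44\right) = - \frac{1111}{12}$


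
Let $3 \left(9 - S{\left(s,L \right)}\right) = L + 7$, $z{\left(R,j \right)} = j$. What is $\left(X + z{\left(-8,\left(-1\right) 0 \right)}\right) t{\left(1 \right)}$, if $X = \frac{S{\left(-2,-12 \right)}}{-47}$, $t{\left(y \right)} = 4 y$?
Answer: $- \frac{128}{141} \approx -0.9078$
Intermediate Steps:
$S{\left(s,L \right)} = \frac{20}{3} - \frac{L}{3}$ ($S{\left(s,L \right)} = 9 - \frac{L + 7}{3} = 9 - \frac{7 + L}{3} = 9 - \left(\frac{7}{3} + \frac{L}{3}\right) = \frac{20}{3} - \frac{L}{3}$)
$X = - \frac{32}{141}$ ($X = \frac{\frac{20}{3} - -4}{-47} = \left(\frac{20}{3} + 4\right) \left(- \frac{1}{47}\right) = \frac{32}{3} \left(- \frac{1}{47}\right) = - \frac{32}{141} \approx -0.22695$)
$\left(X + z{\left(-8,\left(-1\right) 0 \right)}\right) t{\left(1 \right)} = \left(- \frac{32}{141} - 0\right) 4 \cdot 1 = \left(- \frac{32}{141} + 0\right) 4 = \left(- \frac{32}{141}\right) 4 = - \frac{128}{141}$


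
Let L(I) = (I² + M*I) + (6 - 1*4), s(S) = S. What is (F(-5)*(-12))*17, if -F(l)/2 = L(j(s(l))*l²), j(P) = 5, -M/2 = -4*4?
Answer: 8007816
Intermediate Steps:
M = 32 (M = -(-8)*4 = -2*(-16) = 32)
L(I) = 2 + I² + 32*I (L(I) = (I² + 32*I) + (6 - 1*4) = (I² + 32*I) + (6 - 4) = (I² + 32*I) + 2 = 2 + I² + 32*I)
F(l) = -4 - 320*l² - 50*l⁴ (F(l) = -2*(2 + (5*l²)² + 32*(5*l²)) = -2*(2 + 25*l⁴ + 160*l²) = -4 - 320*l² - 50*l⁴)
(F(-5)*(-12))*17 = ((-4 - 320*(-5)² - 50*(-5)⁴)*(-12))*17 = ((-4 - 320*25 - 50*625)*(-12))*17 = ((-4 - 8000 - 31250)*(-12))*17 = -39254*(-12)*17 = 471048*17 = 8007816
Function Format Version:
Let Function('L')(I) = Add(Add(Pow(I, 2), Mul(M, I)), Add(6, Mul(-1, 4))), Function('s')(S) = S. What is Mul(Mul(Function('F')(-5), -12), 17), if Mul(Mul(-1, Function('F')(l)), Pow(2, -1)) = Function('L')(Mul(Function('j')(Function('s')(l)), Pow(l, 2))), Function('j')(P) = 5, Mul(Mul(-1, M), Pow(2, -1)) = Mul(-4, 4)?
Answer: 8007816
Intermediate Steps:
M = 32 (M = Mul(-2, Mul(-4, 4)) = Mul(-2, -16) = 32)
Function('L')(I) = Add(2, Pow(I, 2), Mul(32, I)) (Function('L')(I) = Add(Add(Pow(I, 2), Mul(32, I)), Add(6, Mul(-1, 4))) = Add(Add(Pow(I, 2), Mul(32, I)), Add(6, -4)) = Add(Add(Pow(I, 2), Mul(32, I)), 2) = Add(2, Pow(I, 2), Mul(32, I)))
Function('F')(l) = Add(-4, Mul(-320, Pow(l, 2)), Mul(-50, Pow(l, 4))) (Function('F')(l) = Mul(-2, Add(2, Pow(Mul(5, Pow(l, 2)), 2), Mul(32, Mul(5, Pow(l, 2))))) = Mul(-2, Add(2, Mul(25, Pow(l, 4)), Mul(160, Pow(l, 2)))) = Add(-4, Mul(-320, Pow(l, 2)), Mul(-50, Pow(l, 4))))
Mul(Mul(Function('F')(-5), -12), 17) = Mul(Mul(Add(-4, Mul(-320, Pow(-5, 2)), Mul(-50, Pow(-5, 4))), -12), 17) = Mul(Mul(Add(-4, Mul(-320, 25), Mul(-50, 625)), -12), 17) = Mul(Mul(Add(-4, -8000, -31250), -12), 17) = Mul(Mul(-39254, -12), 17) = Mul(471048, 17) = 8007816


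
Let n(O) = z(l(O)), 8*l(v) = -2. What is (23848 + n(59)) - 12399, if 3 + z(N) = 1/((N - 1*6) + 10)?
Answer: 171694/15 ≈ 11446.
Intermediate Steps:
l(v) = -¼ (l(v) = (⅛)*(-2) = -¼)
z(N) = -3 + 1/(4 + N) (z(N) = -3 + 1/((N - 1*6) + 10) = -3 + 1/((N - 6) + 10) = -3 + 1/((-6 + N) + 10) = -3 + 1/(4 + N))
n(O) = -41/15 (n(O) = (-11 - 3*(-¼))/(4 - ¼) = (-11 + ¾)/(15/4) = (4/15)*(-41/4) = -41/15)
(23848 + n(59)) - 12399 = (23848 - 41/15) - 12399 = 357679/15 - 12399 = 171694/15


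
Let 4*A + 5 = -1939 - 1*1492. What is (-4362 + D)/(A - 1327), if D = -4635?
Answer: 8997/2186 ≈ 4.1157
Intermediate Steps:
A = -859 (A = -5/4 + (-1939 - 1*1492)/4 = -5/4 + (-1939 - 1492)/4 = -5/4 + (¼)*(-3431) = -5/4 - 3431/4 = -859)
(-4362 + D)/(A - 1327) = (-4362 - 4635)/(-859 - 1327) = -8997/(-2186) = -8997*(-1/2186) = 8997/2186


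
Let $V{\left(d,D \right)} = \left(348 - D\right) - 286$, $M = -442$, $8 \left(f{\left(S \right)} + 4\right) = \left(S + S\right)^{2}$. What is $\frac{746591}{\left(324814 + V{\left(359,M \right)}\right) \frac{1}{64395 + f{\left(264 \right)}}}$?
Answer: $\frac{10584420607}{46474} \approx 2.2775 \cdot 10^{5}$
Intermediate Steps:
$f{\left(S \right)} = -4 + \frac{S^{2}}{2}$ ($f{\left(S \right)} = -4 + \frac{\left(S + S\right)^{2}}{8} = -4 + \frac{\left(2 S\right)^{2}}{8} = -4 + \frac{4 S^{2}}{8} = -4 + \frac{S^{2}}{2}$)
$V{\left(d,D \right)} = 62 - D$
$\frac{746591}{\left(324814 + V{\left(359,M \right)}\right) \frac{1}{64395 + f{\left(264 \right)}}} = \frac{746591}{\left(324814 + \left(62 - -442\right)\right) \frac{1}{64395 - \left(4 - \frac{264^{2}}{2}\right)}} = \frac{746591}{\left(324814 + \left(62 + 442\right)\right) \frac{1}{64395 + \left(-4 + \frac{1}{2} \cdot 69696\right)}} = \frac{746591}{\left(324814 + 504\right) \frac{1}{64395 + \left(-4 + 34848\right)}} = \frac{746591}{325318 \frac{1}{64395 + 34844}} = \frac{746591}{325318 \cdot \frac{1}{99239}} = \frac{746591}{\frac{46474}{14177}} = 746591 \cdot \frac{14177}{46474} = \frac{10584420607}{46474}$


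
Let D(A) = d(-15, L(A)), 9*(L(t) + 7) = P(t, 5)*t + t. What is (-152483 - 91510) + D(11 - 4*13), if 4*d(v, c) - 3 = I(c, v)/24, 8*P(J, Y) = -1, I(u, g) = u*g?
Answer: -562154189/2304 ≈ -2.4399e+5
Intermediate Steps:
I(u, g) = g*u
P(J, Y) = -1/8 (P(J, Y) = (1/8)*(-1) = -1/8)
L(t) = -7 + 7*t/72 (L(t) = -7 + (-t/8 + t)/9 = -7 + (7*t/8)/9 = -7 + 7*t/72)
d(v, c) = 3/4 + c*v/96 (d(v, c) = 3/4 + ((v*c)/24)/4 = 3/4 + ((c*v)*(1/24))/4 = 3/4 + (c*v/24)/4 = 3/4 + c*v/96)
D(A) = 59/32 - 35*A/2304 (D(A) = 3/4 + (1/96)*(-7 + 7*A/72)*(-15) = 3/4 + (35/32 - 35*A/2304) = 59/32 - 35*A/2304)
(-152483 - 91510) + D(11 - 4*13) = (-152483 - 91510) + (59/32 - 35*(11 - 4*13)/2304) = -243993 + (59/32 - 35*(11 - 52)/2304) = -243993 + (59/32 - 35/2304*(-41)) = -243993 + (59/32 + 1435/2304) = -243993 + 5683/2304 = -562154189/2304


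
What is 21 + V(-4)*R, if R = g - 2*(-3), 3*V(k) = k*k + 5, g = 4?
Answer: 91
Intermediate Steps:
V(k) = 5/3 + k²/3 (V(k) = (k*k + 5)/3 = (k² + 5)/3 = (5 + k²)/3 = 5/3 + k²/3)
R = 10 (R = 4 - 2*(-3) = 4 + 6 = 10)
21 + V(-4)*R = 21 + (5/3 + (⅓)*(-4)²)*10 = 21 + (5/3 + (⅓)*16)*10 = 21 + (5/3 + 16/3)*10 = 21 + 7*10 = 21 + 70 = 91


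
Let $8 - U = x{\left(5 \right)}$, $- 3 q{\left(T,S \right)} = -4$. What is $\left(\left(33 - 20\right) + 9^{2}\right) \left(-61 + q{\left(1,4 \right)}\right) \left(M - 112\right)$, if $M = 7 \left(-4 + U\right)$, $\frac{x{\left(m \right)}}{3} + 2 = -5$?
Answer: $-353346$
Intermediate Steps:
$q{\left(T,S \right)} = \frac{4}{3}$ ($q{\left(T,S \right)} = \left(- \frac{1}{3}\right) \left(-4\right) = \frac{4}{3}$)
$x{\left(m \right)} = -21$ ($x{\left(m \right)} = -6 + 3 \left(-5\right) = -6 - 15 = -21$)
$U = 29$ ($U = 8 - -21 = 8 + 21 = 29$)
$M = 175$ ($M = 7 \left(-4 + 29\right) = 7 \cdot 25 = 175$)
$\left(\left(33 - 20\right) + 9^{2}\right) \left(-61 + q{\left(1,4 \right)}\right) \left(M - 112\right) = \left(\left(33 - 20\right) + 9^{2}\right) \left(-61 + \frac{4}{3}\right) \left(175 - 112\right) = \left(13 + 81\right) \left(- \frac{179}{3}\right) 63 = 94 \left(- \frac{179}{3}\right) 63 = \left(- \frac{16826}{3}\right) 63 = -353346$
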